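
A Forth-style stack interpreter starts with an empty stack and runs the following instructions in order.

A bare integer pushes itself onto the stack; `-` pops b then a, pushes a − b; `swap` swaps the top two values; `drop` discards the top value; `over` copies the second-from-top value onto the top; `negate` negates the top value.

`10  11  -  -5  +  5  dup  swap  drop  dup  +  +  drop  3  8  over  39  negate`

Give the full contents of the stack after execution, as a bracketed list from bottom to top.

[3, 8, 3, -39]

10     -> 10
11     -> 10 11
-      -> -1
-5     -> -1 -5
+      -> -6
5      -> -6 5
dup    -> -6 5 5
swap   -> -6 5 5
drop   -> -6 5
dup    -> -6 5 5
+      -> -6 10
+      -> 4
drop   -> (empty)
3      -> 3
8      -> 3 8
over   -> 3 8 3
39     -> 3 8 3 39
negate -> 3 8 3 -39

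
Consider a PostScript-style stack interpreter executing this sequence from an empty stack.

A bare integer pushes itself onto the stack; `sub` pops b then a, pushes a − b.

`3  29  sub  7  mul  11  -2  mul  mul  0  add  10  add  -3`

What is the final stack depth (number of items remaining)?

3   → [3]
29  → [3, 29]
sub → [-26]
7   → [-26, 7]
mul → [-182]
11  → [-182, 11]
-2  → [-182, 11, -2]
mul → [-182, -22]
mul → [4004]
0   → [4004, 0]
add → [4004]
10  → [4004, 10]
add → [4014]
-3  → [4014, -3]

2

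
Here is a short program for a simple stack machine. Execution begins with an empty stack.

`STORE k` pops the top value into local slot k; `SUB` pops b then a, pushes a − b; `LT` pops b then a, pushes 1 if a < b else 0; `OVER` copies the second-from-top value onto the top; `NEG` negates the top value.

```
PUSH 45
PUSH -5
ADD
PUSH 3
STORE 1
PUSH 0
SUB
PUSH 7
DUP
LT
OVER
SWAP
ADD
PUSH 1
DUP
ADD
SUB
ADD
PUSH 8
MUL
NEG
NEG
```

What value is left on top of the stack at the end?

PUSH 45 -> [45]
PUSH -5 -> [45, -5]
ADD     -> [40]
PUSH 3  -> [40, 3]
STORE 1 -> [40]
PUSH 0  -> [40, 0]
SUB     -> [40]
PUSH 7  -> [40, 7]
DUP     -> [40, 7, 7]
LT      -> [40, 0]
OVER    -> [40, 0, 40]
SWAP    -> [40, 40, 0]
ADD     -> [40, 40]
PUSH 1  -> [40, 40, 1]
DUP     -> [40, 40, 1, 1]
ADD     -> [40, 40, 2]
SUB     -> [40, 38]
ADD     -> [78]
PUSH 8  -> [78, 8]
MUL     -> [624]
NEG     -> [-624]
NEG     -> [624]

624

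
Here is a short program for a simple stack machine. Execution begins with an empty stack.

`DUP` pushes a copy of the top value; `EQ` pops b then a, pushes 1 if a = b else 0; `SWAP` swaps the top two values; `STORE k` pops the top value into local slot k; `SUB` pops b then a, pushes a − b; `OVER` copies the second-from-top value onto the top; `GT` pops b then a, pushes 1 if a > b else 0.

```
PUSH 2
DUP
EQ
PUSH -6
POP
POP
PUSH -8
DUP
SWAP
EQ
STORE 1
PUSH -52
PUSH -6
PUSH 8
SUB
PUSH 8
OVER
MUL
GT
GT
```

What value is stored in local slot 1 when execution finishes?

PUSH 2   : 2
DUP      : 2 2
EQ       : 1
PUSH -6  : 1 -6
POP      : 1
POP      : (empty)
PUSH -8  : -8
DUP      : -8 -8
SWAP     : -8 -8
EQ       : 1
STORE 1  : (empty)
PUSH -52 : -52
PUSH -6  : -52 -6
PUSH 8   : -52 -6 8
SUB      : -52 -14
PUSH 8   : -52 -14 8
OVER     : -52 -14 8 -14
MUL      : -52 -14 -112
GT       : -52 1
GT       : 0

1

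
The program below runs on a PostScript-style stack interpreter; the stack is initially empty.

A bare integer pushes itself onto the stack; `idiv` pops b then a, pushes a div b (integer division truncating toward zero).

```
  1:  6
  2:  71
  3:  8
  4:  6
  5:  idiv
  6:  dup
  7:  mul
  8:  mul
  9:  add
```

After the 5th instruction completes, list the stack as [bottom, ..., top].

[6, 71, 1]

6    -> [6]
71   -> [6, 71]
8    -> [6, 71, 8]
6    -> [6, 71, 8, 6]
idiv -> [6, 71, 1]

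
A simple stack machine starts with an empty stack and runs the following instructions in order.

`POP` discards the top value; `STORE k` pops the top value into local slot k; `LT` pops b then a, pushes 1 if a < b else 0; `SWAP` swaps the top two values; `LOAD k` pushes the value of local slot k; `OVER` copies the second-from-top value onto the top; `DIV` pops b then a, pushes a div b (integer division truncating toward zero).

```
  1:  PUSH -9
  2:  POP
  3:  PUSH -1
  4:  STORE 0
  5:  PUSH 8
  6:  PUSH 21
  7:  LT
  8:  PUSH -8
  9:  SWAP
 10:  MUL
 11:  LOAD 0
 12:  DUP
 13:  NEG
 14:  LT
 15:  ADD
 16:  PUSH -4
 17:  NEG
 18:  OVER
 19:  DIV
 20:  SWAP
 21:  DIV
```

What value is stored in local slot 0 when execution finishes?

-1

PUSH -9  -9
POP      (empty)
PUSH -1  -1
STORE 0  (empty)
PUSH 8   8
PUSH 21  8 21
LT       1
PUSH -8  1 -8
SWAP     -8 1
MUL      -8
LOAD 0   -8 -1
DUP      -8 -1 -1
NEG      -8 -1 1
LT       -8 1
ADD      -7
PUSH -4  -7 -4
NEG      -7 4
OVER     -7 4 -7
DIV      -7 0
SWAP     0 -7
DIV      0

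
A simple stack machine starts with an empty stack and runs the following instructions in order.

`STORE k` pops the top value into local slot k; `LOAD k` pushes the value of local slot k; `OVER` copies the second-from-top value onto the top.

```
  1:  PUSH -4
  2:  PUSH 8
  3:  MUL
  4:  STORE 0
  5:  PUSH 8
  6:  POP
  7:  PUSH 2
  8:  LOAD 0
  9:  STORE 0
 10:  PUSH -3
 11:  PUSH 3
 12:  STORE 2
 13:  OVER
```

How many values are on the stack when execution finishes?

3

PUSH -4 → [-4]
PUSH 8  → [-4, 8]
MUL     → [-32]
STORE 0 → []
PUSH 8  → [8]
POP     → []
PUSH 2  → [2]
LOAD 0  → [2, -32]
STORE 0 → [2]
PUSH -3 → [2, -3]
PUSH 3  → [2, -3, 3]
STORE 2 → [2, -3]
OVER    → [2, -3, 2]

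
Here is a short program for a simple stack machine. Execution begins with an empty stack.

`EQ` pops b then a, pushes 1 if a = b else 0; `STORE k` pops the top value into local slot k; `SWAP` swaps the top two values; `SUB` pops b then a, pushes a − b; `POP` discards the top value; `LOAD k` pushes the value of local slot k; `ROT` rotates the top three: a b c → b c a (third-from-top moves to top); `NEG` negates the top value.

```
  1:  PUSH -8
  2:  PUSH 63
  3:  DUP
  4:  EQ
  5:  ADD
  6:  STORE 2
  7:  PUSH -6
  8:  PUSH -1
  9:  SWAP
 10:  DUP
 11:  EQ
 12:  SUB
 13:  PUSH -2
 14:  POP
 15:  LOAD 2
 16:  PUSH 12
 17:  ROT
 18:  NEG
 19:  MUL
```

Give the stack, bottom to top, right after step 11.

[-1, 1]

PUSH -8 -> [-8]
PUSH 63 -> [-8, 63]
DUP     -> [-8, 63, 63]
EQ      -> [-8, 1]
ADD     -> [-7]
STORE 2 -> []
PUSH -6 -> [-6]
PUSH -1 -> [-6, -1]
SWAP    -> [-1, -6]
DUP     -> [-1, -6, -6]
EQ      -> [-1, 1]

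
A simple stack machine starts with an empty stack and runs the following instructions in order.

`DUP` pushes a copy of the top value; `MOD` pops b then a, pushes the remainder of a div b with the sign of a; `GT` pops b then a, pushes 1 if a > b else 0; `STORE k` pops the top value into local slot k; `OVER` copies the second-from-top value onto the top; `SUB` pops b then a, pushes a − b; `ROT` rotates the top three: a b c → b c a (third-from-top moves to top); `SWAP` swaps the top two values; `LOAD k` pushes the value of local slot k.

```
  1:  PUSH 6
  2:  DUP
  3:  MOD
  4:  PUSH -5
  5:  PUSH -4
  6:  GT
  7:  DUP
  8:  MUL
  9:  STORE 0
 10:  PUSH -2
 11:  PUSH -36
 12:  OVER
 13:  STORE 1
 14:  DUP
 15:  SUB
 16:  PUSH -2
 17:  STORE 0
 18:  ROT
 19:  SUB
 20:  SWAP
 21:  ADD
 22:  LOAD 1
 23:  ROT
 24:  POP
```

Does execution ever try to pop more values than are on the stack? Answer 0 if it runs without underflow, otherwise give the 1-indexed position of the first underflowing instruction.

PUSH 6    6
DUP       6 6
MOD       0
PUSH -5   0 -5
PUSH -4   0 -5 -4
GT        0 0
DUP       0 0 0
MUL       0 0
STORE 0   0
PUSH -2   0 -2
PUSH -36  0 -2 -36
OVER      0 -2 -36 -2
STORE 1   0 -2 -36
DUP       0 -2 -36 -36
SUB       0 -2 0
PUSH -2   0 -2 0 -2
STORE 0   0 -2 0
ROT       -2 0 0
SUB       -2 0
SWAP      0 -2
ADD       -2
LOAD 1    -2 -2
ROT  — needs 3 operands, stack has 2 → underflow

23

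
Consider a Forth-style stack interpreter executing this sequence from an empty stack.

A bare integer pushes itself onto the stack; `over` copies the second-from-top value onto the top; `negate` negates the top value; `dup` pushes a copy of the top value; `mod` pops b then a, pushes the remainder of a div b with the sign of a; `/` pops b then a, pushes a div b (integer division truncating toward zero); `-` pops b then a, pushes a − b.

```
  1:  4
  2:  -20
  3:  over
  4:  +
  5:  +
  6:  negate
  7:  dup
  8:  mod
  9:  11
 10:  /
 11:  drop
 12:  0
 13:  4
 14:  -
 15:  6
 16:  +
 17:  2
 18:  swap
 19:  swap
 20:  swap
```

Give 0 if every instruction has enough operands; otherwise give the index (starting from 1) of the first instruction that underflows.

0

4      → 4
-20    → 4 -20
over   → 4 -20 4
+      → 4 -16
+      → -12
negate → 12
dup    → 12 12
mod    → 0
11     → 0 11
/      → 0
drop   → (empty)
0      → 0
4      → 0 4
-      → -4
6      → -4 6
+      → 2
2      → 2 2
swap   → 2 2
swap   → 2 2
swap   → 2 2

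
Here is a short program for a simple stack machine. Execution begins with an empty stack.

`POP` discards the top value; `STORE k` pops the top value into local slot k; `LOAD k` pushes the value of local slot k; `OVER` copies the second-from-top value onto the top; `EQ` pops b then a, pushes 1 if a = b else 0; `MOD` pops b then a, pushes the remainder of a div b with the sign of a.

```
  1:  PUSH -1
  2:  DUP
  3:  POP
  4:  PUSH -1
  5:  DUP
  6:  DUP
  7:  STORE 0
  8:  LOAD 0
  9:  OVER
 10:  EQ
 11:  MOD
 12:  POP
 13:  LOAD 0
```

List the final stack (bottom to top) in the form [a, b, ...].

[-1, -1, -1]

PUSH -1 : -1
DUP     : -1 -1
POP     : -1
PUSH -1 : -1 -1
DUP     : -1 -1 -1
DUP     : -1 -1 -1 -1
STORE 0 : -1 -1 -1
LOAD 0  : -1 -1 -1 -1
OVER    : -1 -1 -1 -1 -1
EQ      : -1 -1 -1 1
MOD     : -1 -1 0
POP     : -1 -1
LOAD 0  : -1 -1 -1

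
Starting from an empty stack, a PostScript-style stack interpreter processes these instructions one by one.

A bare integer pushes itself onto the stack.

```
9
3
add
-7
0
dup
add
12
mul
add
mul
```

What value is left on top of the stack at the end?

-84

9   → 9
3   → 9 3
add → 12
-7  → 12 -7
0   → 12 -7 0
dup → 12 -7 0 0
add → 12 -7 0
12  → 12 -7 0 12
mul → 12 -7 0
add → 12 -7
mul → -84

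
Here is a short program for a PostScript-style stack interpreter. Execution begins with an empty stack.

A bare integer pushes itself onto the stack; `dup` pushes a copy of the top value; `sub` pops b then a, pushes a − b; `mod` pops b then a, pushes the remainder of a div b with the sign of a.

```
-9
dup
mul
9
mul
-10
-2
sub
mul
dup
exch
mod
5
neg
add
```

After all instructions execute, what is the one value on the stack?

-5

-9   → -9
dup  → -9 -9
mul  → 81
9    → 81 9
mul  → 729
-10  → 729 -10
-2   → 729 -10 -2
sub  → 729 -8
mul  → -5832
dup  → -5832 -5832
exch → -5832 -5832
mod  → 0
5    → 0 5
neg  → 0 -5
add  → -5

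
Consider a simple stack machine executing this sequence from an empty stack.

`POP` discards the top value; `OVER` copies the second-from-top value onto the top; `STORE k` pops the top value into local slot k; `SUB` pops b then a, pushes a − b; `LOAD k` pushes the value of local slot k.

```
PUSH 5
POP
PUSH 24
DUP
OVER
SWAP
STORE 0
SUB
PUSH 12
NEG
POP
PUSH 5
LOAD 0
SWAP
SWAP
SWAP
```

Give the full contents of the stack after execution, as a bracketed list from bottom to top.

[0, 24, 5]

PUSH 5  → 5
POP     → (empty)
PUSH 24 → 24
DUP     → 24 24
OVER    → 24 24 24
SWAP    → 24 24 24
STORE 0 → 24 24
SUB     → 0
PUSH 12 → 0 12
NEG     → 0 -12
POP     → 0
PUSH 5  → 0 5
LOAD 0  → 0 5 24
SWAP    → 0 24 5
SWAP    → 0 5 24
SWAP    → 0 24 5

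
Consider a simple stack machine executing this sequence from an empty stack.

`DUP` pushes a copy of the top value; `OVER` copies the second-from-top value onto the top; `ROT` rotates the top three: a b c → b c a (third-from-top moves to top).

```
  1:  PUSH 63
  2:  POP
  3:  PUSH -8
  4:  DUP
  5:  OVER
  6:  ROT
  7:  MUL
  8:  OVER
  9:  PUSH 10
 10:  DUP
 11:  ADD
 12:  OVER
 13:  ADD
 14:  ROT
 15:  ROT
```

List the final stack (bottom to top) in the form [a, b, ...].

PUSH 63  [63]
POP      []
PUSH -8  [-8]
DUP      [-8, -8]
OVER     [-8, -8, -8]
ROT      [-8, -8, -8]
MUL      [-8, 64]
OVER     [-8, 64, -8]
PUSH 10  [-8, 64, -8, 10]
DUP      [-8, 64, -8, 10, 10]
ADD      [-8, 64, -8, 20]
OVER     [-8, 64, -8, 20, -8]
ADD      [-8, 64, -8, 12]
ROT      [-8, -8, 12, 64]
ROT      [-8, 12, 64, -8]

[-8, 12, 64, -8]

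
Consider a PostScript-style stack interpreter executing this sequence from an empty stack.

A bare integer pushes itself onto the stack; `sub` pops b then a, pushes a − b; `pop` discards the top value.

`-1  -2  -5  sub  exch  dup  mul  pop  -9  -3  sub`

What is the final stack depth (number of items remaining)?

2

-1   : [-1]
-2   : [-1, -2]
-5   : [-1, -2, -5]
sub  : [-1, 3]
exch : [3, -1]
dup  : [3, -1, -1]
mul  : [3, 1]
pop  : [3]
-9   : [3, -9]
-3   : [3, -9, -3]
sub  : [3, -6]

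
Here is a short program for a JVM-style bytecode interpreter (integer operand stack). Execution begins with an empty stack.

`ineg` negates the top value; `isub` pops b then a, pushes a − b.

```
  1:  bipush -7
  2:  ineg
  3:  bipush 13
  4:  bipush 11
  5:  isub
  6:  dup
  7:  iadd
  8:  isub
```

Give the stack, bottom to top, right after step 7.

bipush -7 : -7
ineg      : 7
bipush 13 : 7 13
bipush 11 : 7 13 11
isub      : 7 2
dup       : 7 2 2
iadd      : 7 4

[7, 4]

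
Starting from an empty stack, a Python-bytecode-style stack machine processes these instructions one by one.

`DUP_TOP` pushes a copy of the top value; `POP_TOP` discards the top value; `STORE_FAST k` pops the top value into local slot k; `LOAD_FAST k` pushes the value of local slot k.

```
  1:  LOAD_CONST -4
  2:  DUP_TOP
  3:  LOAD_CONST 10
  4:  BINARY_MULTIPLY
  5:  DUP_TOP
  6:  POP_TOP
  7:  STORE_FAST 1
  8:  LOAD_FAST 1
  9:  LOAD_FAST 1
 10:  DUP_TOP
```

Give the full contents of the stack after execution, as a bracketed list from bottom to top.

LOAD_CONST -4    -4
DUP_TOP          -4 -4
LOAD_CONST 10    -4 -4 10
BINARY_MULTIPLY  -4 -40
DUP_TOP          -4 -40 -40
POP_TOP          -4 -40
STORE_FAST 1     -4
LOAD_FAST 1      -4 -40
LOAD_FAST 1      -4 -40 -40
DUP_TOP          -4 -40 -40 -40

[-4, -40, -40, -40]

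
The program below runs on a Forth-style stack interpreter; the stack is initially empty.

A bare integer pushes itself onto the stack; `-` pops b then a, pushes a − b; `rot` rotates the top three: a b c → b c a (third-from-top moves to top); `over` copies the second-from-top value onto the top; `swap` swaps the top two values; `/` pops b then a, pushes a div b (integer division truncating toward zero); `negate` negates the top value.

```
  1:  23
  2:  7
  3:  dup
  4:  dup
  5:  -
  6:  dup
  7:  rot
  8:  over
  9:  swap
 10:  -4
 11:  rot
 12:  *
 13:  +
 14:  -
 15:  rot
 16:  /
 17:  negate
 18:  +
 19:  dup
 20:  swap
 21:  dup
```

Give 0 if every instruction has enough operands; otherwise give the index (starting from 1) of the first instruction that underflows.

0

23     → 23
7      → 23 7
dup    → 23 7 7
dup    → 23 7 7 7
-      → 23 7 0
dup    → 23 7 0 0
rot    → 23 0 0 7
over   → 23 0 0 7 0
swap   → 23 0 0 0 7
-4     → 23 0 0 0 7 -4
rot    → 23 0 0 7 -4 0
*      → 23 0 0 7 0
+      → 23 0 0 7
-      → 23 0 -7
rot    → 0 -7 23
/      → 0 0
negate → 0 0
+      → 0
dup    → 0 0
swap   → 0 0
dup    → 0 0 0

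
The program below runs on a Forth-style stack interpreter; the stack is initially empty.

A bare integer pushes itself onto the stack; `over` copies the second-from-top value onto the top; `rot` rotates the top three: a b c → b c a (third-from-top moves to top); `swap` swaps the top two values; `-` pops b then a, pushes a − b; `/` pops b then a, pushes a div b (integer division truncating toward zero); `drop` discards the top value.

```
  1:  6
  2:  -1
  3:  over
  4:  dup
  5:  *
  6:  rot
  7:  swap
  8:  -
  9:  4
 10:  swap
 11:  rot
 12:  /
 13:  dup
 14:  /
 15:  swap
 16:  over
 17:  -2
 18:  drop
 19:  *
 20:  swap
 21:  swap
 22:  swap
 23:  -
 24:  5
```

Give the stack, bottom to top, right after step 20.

6    → 6
-1   → 6 -1
over → 6 -1 6
dup  → 6 -1 6 6
*    → 6 -1 36
rot  → -1 36 6
swap → -1 6 36
-    → -1 -30
4    → -1 -30 4
swap → -1 4 -30
rot  → 4 -30 -1
/    → 4 30
dup  → 4 30 30
/    → 4 1
swap → 1 4
over → 1 4 1
-2   → 1 4 1 -2
drop → 1 4 1
*    → 1 4
swap → 4 1

[4, 1]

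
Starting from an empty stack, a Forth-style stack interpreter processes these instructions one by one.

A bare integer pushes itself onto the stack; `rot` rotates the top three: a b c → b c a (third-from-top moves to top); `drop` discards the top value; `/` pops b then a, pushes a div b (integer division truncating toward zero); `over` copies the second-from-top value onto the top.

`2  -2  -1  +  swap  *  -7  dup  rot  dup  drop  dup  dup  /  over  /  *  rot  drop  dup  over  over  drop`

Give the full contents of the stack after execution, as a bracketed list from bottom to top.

[-7, 0, 0, 0]

2    -> [2]
-2   -> [2, -2]
-1   -> [2, -2, -1]
+    -> [2, -3]
swap -> [-3, 2]
*    -> [-6]
-7   -> [-6, -7]
dup  -> [-6, -7, -7]
rot  -> [-7, -7, -6]
dup  -> [-7, -7, -6, -6]
drop -> [-7, -7, -6]
dup  -> [-7, -7, -6, -6]
dup  -> [-7, -7, -6, -6, -6]
/    -> [-7, -7, -6, 1]
over -> [-7, -7, -6, 1, -6]
/    -> [-7, -7, -6, 0]
*    -> [-7, -7, 0]
rot  -> [-7, 0, -7]
drop -> [-7, 0]
dup  -> [-7, 0, 0]
over -> [-7, 0, 0, 0]
over -> [-7, 0, 0, 0, 0]
drop -> [-7, 0, 0, 0]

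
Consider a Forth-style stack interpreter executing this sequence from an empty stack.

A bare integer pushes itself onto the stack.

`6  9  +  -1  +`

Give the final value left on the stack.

6  → [6]
9  → [6, 9]
+  → [15]
-1 → [15, -1]
+  → [14]

14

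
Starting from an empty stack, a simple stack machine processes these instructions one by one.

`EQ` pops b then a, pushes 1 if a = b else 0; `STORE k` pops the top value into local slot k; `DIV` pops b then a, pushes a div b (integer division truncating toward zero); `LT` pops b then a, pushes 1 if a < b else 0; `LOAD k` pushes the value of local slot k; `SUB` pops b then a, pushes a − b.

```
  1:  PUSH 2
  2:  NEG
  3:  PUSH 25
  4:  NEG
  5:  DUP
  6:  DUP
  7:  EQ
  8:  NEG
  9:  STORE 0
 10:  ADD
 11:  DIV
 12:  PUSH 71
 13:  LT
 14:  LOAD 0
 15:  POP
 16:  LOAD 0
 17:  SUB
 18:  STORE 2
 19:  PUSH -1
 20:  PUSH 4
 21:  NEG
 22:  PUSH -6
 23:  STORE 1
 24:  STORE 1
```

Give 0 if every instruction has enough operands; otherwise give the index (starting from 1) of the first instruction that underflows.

PUSH 2   2
NEG      -2
PUSH 25  -2 25
NEG      -2 -25
DUP      -2 -25 -25
DUP      -2 -25 -25 -25
EQ       -2 -25 1
NEG      -2 -25 -1
STORE 0  -2 -25
ADD      -27
DIV  — needs 2 operands, stack has 1 → underflow

11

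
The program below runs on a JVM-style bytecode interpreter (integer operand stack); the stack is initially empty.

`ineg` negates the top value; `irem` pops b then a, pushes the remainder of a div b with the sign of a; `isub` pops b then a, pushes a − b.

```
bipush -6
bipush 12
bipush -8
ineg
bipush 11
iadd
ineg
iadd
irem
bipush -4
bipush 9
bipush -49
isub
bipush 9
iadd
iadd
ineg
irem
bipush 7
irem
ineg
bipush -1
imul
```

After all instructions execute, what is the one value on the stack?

-6

bipush -6   [-6]
bipush 12   [-6, 12]
bipush -8   [-6, 12, -8]
ineg        [-6, 12, 8]
bipush 11   [-6, 12, 8, 11]
iadd        [-6, 12, 19]
ineg        [-6, 12, -19]
iadd        [-6, -7]
irem        [-6]
bipush -4   [-6, -4]
bipush 9    [-6, -4, 9]
bipush -49  [-6, -4, 9, -49]
isub        [-6, -4, 58]
bipush 9    [-6, -4, 58, 9]
iadd        [-6, -4, 67]
iadd        [-6, 63]
ineg        [-6, -63]
irem        [-6]
bipush 7    [-6, 7]
irem        [-6]
ineg        [6]
bipush -1   [6, -1]
imul        [-6]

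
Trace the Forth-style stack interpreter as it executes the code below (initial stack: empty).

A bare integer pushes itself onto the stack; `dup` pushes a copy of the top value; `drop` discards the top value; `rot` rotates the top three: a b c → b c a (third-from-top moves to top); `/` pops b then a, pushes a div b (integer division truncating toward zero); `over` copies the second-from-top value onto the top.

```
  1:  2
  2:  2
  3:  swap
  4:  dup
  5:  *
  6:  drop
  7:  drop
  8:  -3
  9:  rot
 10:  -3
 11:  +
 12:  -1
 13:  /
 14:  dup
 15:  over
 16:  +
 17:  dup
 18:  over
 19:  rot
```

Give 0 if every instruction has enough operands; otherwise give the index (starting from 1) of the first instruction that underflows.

9

2    -> [2]
2    -> [2, 2]
swap -> [2, 2]
dup  -> [2, 2, 2]
*    -> [2, 4]
drop -> [2]
drop -> []
-3   -> [-3]
rot  — needs 3 operands, stack has 1 → underflow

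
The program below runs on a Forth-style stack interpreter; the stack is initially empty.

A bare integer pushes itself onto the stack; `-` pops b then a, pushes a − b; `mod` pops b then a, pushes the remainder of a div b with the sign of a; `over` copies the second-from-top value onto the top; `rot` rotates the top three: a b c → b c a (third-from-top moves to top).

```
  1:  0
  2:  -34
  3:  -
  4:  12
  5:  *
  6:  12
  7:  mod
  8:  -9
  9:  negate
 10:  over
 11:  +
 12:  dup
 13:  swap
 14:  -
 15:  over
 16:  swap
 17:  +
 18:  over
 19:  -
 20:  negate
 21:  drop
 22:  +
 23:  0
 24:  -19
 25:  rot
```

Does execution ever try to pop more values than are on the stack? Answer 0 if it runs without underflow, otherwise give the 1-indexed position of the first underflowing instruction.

0      : [0]
-34    : [0, -34]
-      : [34]
12     : [34, 12]
*      : [408]
12     : [408, 12]
mod    : [0]
-9     : [0, -9]
negate : [0, 9]
over   : [0, 9, 0]
+      : [0, 9]
dup    : [0, 9, 9]
swap   : [0, 9, 9]
-      : [0, 0]
over   : [0, 0, 0]
swap   : [0, 0, 0]
+      : [0, 0]
over   : [0, 0, 0]
-      : [0, 0]
negate : [0, 0]
drop   : [0]
+  — needs 2 operands, stack has 1 → underflow

22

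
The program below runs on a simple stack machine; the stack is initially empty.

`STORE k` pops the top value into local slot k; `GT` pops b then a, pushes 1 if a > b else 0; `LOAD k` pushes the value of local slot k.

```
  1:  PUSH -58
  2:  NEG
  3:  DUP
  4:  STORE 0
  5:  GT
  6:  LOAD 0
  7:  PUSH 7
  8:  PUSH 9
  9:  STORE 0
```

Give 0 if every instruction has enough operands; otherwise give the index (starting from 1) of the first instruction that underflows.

PUSH -58  -58
NEG       58
DUP       58 58
STORE 0   58
GT  — needs 2 operands, stack has 1 → underflow

5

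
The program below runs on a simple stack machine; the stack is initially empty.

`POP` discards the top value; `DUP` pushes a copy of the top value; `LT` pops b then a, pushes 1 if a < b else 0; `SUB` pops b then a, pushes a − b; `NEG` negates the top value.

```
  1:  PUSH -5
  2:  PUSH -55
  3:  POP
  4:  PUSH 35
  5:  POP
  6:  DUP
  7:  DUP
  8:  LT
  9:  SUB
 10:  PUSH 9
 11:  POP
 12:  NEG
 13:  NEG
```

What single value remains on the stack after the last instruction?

-5

PUSH -5  → [-5]
PUSH -55 → [-5, -55]
POP      → [-5]
PUSH 35  → [-5, 35]
POP      → [-5]
DUP      → [-5, -5]
DUP      → [-5, -5, -5]
LT       → [-5, 0]
SUB      → [-5]
PUSH 9   → [-5, 9]
POP      → [-5]
NEG      → [5]
NEG      → [-5]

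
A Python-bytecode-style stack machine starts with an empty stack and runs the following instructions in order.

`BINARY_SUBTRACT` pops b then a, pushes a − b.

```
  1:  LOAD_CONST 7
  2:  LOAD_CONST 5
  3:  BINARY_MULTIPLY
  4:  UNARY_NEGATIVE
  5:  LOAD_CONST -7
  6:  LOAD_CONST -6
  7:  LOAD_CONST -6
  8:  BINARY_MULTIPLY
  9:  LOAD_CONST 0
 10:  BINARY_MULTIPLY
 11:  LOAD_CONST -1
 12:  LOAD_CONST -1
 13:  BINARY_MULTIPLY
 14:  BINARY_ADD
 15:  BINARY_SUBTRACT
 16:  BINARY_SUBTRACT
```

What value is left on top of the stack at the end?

-27

LOAD_CONST 7    -> 7
LOAD_CONST 5    -> 7 5
BINARY_MULTIPLY -> 35
UNARY_NEGATIVE  -> -35
LOAD_CONST -7   -> -35 -7
LOAD_CONST -6   -> -35 -7 -6
LOAD_CONST -6   -> -35 -7 -6 -6
BINARY_MULTIPLY -> -35 -7 36
LOAD_CONST 0    -> -35 -7 36 0
BINARY_MULTIPLY -> -35 -7 0
LOAD_CONST -1   -> -35 -7 0 -1
LOAD_CONST -1   -> -35 -7 0 -1 -1
BINARY_MULTIPLY -> -35 -7 0 1
BINARY_ADD      -> -35 -7 1
BINARY_SUBTRACT -> -35 -8
BINARY_SUBTRACT -> -27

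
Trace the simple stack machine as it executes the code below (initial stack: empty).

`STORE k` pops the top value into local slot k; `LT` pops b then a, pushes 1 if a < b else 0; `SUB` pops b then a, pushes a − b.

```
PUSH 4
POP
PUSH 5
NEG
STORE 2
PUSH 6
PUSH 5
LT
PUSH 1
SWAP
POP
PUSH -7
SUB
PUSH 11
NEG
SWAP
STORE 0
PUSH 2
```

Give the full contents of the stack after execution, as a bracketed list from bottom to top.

[-11, 2]

PUSH 4  → 4
POP     → (empty)
PUSH 5  → 5
NEG     → -5
STORE 2 → (empty)
PUSH 6  → 6
PUSH 5  → 6 5
LT      → 0
PUSH 1  → 0 1
SWAP    → 1 0
POP     → 1
PUSH -7 → 1 -7
SUB     → 8
PUSH 11 → 8 11
NEG     → 8 -11
SWAP    → -11 8
STORE 0 → -11
PUSH 2  → -11 2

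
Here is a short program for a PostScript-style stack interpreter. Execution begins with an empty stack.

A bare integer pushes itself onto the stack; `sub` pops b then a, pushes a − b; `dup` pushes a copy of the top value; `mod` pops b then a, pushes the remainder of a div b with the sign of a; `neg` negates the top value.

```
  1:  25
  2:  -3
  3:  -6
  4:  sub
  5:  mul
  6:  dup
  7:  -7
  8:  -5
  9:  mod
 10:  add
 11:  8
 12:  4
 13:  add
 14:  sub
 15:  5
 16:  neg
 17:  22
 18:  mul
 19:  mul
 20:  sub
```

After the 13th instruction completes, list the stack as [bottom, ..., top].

[75, 73, 12]

25  : [25]
-3  : [25, -3]
-6  : [25, -3, -6]
sub : [25, 3]
mul : [75]
dup : [75, 75]
-7  : [75, 75, -7]
-5  : [75, 75, -7, -5]
mod : [75, 75, -2]
add : [75, 73]
8   : [75, 73, 8]
4   : [75, 73, 8, 4]
add : [75, 73, 12]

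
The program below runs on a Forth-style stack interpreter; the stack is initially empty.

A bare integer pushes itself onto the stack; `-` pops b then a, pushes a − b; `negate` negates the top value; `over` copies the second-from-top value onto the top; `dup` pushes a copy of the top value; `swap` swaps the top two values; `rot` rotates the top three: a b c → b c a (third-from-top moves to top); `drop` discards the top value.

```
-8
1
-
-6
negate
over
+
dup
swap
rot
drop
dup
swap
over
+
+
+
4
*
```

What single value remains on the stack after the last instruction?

-8      [-8]
1       [-8, 1]
-       [-9]
-6      [-9, -6]
negate  [-9, 6]
over    [-9, 6, -9]
+       [-9, -3]
dup     [-9, -3, -3]
swap    [-9, -3, -3]
rot     [-3, -3, -9]
drop    [-3, -3]
dup     [-3, -3, -3]
swap    [-3, -3, -3]
over    [-3, -3, -3, -3]
+       [-3, -3, -6]
+       [-3, -9]
+       [-12]
4       [-12, 4]
*       [-48]

-48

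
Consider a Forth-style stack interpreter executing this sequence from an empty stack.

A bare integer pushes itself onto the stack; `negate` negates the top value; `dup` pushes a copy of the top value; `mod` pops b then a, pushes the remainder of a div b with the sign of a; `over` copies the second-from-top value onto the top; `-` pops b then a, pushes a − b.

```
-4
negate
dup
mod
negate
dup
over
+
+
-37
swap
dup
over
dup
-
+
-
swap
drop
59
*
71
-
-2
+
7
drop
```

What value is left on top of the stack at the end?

-4      [-4]
negate  [4]
dup     [4, 4]
mod     [0]
negate  [0]
dup     [0, 0]
over    [0, 0, 0]
+       [0, 0]
+       [0]
-37     [0, -37]
swap    [-37, 0]
dup     [-37, 0, 0]
over    [-37, 0, 0, 0]
dup     [-37, 0, 0, 0, 0]
-       [-37, 0, 0, 0]
+       [-37, 0, 0]
-       [-37, 0]
swap    [0, -37]
drop    [0]
59      [0, 59]
*       [0]
71      [0, 71]
-       [-71]
-2      [-71, -2]
+       [-73]
7       [-73, 7]
drop    [-73]

-73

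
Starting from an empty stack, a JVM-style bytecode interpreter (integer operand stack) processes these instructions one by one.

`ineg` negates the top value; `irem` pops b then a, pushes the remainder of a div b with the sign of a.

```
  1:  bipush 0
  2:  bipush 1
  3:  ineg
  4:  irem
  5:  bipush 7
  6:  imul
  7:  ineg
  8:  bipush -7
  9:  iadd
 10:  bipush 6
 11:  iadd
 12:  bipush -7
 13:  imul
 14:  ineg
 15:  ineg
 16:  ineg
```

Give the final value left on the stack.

bipush 0  : 0
bipush 1  : 0 1
ineg      : 0 -1
irem      : 0
bipush 7  : 0 7
imul      : 0
ineg      : 0
bipush -7 : 0 -7
iadd      : -7
bipush 6  : -7 6
iadd      : -1
bipush -7 : -1 -7
imul      : 7
ineg      : -7
ineg      : 7
ineg      : -7

-7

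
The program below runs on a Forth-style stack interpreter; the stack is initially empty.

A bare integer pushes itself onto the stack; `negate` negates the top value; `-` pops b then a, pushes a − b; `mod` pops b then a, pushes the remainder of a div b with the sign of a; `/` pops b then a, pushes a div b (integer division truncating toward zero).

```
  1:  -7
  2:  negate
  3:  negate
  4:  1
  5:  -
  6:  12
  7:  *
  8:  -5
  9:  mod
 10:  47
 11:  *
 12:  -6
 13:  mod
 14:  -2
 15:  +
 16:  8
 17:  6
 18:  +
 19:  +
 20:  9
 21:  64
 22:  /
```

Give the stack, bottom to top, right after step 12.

[-47, -6]

-7      -7
negate  7
negate  -7
1       -7 1
-       -8
12      -8 12
*       -96
-5      -96 -5
mod     -1
47      -1 47
*       -47
-6      -47 -6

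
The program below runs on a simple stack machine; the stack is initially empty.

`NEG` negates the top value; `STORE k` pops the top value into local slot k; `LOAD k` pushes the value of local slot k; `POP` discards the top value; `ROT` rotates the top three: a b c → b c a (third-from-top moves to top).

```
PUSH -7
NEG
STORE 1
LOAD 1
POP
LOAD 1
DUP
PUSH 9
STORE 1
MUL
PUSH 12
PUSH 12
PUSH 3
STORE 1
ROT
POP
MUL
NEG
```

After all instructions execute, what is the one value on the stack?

-144

PUSH -7  [-7]
NEG      [7]
STORE 1  []
LOAD 1   [7]
POP      []
LOAD 1   [7]
DUP      [7, 7]
PUSH 9   [7, 7, 9]
STORE 1  [7, 7]
MUL      [49]
PUSH 12  [49, 12]
PUSH 12  [49, 12, 12]
PUSH 3   [49, 12, 12, 3]
STORE 1  [49, 12, 12]
ROT      [12, 12, 49]
POP      [12, 12]
MUL      [144]
NEG      [-144]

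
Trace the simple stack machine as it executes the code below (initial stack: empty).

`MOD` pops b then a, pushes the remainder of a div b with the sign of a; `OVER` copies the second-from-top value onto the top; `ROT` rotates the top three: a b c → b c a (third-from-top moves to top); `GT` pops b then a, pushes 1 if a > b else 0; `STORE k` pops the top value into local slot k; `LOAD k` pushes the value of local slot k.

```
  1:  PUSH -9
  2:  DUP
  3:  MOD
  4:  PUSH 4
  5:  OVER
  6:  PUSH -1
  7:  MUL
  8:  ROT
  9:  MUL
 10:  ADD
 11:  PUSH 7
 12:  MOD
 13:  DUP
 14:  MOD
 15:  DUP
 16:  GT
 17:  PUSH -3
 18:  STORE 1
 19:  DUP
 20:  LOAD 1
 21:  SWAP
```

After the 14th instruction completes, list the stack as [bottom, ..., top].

[0]

PUSH -9 : [-9]
DUP     : [-9, -9]
MOD     : [0]
PUSH 4  : [0, 4]
OVER    : [0, 4, 0]
PUSH -1 : [0, 4, 0, -1]
MUL     : [0, 4, 0]
ROT     : [4, 0, 0]
MUL     : [4, 0]
ADD     : [4]
PUSH 7  : [4, 7]
MOD     : [4]
DUP     : [4, 4]
MOD     : [0]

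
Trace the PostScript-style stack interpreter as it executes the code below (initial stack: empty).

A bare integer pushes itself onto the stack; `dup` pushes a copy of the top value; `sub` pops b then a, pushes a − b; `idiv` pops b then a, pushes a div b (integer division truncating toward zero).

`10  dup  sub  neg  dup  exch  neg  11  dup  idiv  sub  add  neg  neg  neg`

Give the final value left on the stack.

1

10   -> [10]
dup  -> [10, 10]
sub  -> [0]
neg  -> [0]
dup  -> [0, 0]
exch -> [0, 0]
neg  -> [0, 0]
11   -> [0, 0, 11]
dup  -> [0, 0, 11, 11]
idiv -> [0, 0, 1]
sub  -> [0, -1]
add  -> [-1]
neg  -> [1]
neg  -> [-1]
neg  -> [1]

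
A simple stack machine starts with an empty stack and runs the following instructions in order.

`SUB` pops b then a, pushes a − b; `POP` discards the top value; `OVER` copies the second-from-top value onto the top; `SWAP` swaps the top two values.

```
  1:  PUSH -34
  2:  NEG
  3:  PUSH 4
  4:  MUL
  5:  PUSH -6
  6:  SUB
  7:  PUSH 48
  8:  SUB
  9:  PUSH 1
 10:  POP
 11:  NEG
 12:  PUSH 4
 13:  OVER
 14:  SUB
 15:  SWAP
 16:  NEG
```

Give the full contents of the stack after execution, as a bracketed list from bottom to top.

[98, 94]

PUSH -34 → [-34]
NEG      → [34]
PUSH 4   → [34, 4]
MUL      → [136]
PUSH -6  → [136, -6]
SUB      → [142]
PUSH 48  → [142, 48]
SUB      → [94]
PUSH 1   → [94, 1]
POP      → [94]
NEG      → [-94]
PUSH 4   → [-94, 4]
OVER     → [-94, 4, -94]
SUB      → [-94, 98]
SWAP     → [98, -94]
NEG      → [98, 94]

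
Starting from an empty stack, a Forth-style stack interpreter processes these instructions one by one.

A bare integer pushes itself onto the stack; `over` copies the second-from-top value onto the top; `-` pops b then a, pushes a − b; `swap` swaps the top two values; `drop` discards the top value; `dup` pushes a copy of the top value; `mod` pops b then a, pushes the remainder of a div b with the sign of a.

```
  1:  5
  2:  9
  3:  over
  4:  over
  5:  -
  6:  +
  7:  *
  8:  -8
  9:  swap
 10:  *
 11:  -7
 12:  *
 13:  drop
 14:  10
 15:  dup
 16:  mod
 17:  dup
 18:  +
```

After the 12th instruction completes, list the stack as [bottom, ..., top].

5     [5]
9     [5, 9]
over  [5, 9, 5]
over  [5, 9, 5, 9]
-     [5, 9, -4]
+     [5, 5]
*     [25]
-8    [25, -8]
swap  [-8, 25]
*     [-200]
-7    [-200, -7]
*     [1400]

[1400]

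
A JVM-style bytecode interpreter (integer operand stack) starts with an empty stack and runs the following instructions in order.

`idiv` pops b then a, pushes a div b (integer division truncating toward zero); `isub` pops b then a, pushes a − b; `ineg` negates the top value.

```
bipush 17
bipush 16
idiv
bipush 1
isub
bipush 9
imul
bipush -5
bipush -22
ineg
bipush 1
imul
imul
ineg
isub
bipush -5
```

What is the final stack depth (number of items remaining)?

2

bipush 17  → 17
bipush 16  → 17 16
idiv       → 1
bipush 1   → 1 1
isub       → 0
bipush 9   → 0 9
imul       → 0
bipush -5  → 0 -5
bipush -22 → 0 -5 -22
ineg       → 0 -5 22
bipush 1   → 0 -5 22 1
imul       → 0 -5 22
imul       → 0 -110
ineg       → 0 110
isub       → -110
bipush -5  → -110 -5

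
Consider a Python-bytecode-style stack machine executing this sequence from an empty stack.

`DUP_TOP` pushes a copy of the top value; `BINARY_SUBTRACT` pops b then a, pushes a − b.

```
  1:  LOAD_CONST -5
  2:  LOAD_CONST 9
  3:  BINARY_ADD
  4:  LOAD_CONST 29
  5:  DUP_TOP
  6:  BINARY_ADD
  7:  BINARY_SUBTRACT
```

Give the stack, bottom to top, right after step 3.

[4]

LOAD_CONST -5 → [-5]
LOAD_CONST 9  → [-5, 9]
BINARY_ADD    → [4]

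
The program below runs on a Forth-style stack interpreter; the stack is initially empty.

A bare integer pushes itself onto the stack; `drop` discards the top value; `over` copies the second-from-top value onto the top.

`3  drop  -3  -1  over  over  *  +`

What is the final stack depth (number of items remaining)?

3    : 3
drop : (empty)
-3   : -3
-1   : -3 -1
over : -3 -1 -3
over : -3 -1 -3 -1
*    : -3 -1 3
+    : -3 2

2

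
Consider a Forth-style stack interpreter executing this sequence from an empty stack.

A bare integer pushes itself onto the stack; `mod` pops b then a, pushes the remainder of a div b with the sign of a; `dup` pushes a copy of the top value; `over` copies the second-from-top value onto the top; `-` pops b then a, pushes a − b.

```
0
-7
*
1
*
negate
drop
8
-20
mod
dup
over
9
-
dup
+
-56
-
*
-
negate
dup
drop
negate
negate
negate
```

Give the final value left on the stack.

-424

0      : [0]
-7     : [0, -7]
*      : [0]
1      : [0, 1]
*      : [0]
negate : [0]
drop   : []
8      : [8]
-20    : [8, -20]
mod    : [8]
dup    : [8, 8]
over   : [8, 8, 8]
9      : [8, 8, 8, 9]
-      : [8, 8, -1]
dup    : [8, 8, -1, -1]
+      : [8, 8, -2]
-56    : [8, 8, -2, -56]
-      : [8, 8, 54]
*      : [8, 432]
-      : [-424]
negate : [424]
dup    : [424, 424]
drop   : [424]
negate : [-424]
negate : [424]
negate : [-424]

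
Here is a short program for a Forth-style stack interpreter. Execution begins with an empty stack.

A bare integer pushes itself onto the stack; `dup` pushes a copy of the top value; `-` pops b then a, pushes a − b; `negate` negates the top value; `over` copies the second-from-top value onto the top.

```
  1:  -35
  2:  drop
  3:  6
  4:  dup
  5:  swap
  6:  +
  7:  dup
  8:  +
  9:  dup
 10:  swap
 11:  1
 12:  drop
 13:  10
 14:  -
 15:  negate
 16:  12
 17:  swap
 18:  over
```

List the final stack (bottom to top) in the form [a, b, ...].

-35    : -35
drop   : (empty)
6      : 6
dup    : 6 6
swap   : 6 6
+      : 12
dup    : 12 12
+      : 24
dup    : 24 24
swap   : 24 24
1      : 24 24 1
drop   : 24 24
10     : 24 24 10
-      : 24 14
negate : 24 -14
12     : 24 -14 12
swap   : 24 12 -14
over   : 24 12 -14 12

[24, 12, -14, 12]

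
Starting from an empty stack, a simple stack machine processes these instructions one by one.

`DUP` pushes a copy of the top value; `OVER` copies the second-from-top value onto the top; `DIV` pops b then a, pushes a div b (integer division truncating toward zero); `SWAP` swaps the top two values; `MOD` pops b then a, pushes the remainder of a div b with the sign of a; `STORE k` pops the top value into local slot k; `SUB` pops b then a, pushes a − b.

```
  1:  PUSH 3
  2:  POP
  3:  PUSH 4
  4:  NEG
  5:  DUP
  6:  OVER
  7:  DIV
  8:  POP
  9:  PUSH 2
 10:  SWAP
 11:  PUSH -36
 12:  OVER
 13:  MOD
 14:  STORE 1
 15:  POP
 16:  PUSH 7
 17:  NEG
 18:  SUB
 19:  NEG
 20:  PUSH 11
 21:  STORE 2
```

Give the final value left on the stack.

-9

PUSH 3    [3]
POP       []
PUSH 4    [4]
NEG       [-4]
DUP       [-4, -4]
OVER      [-4, -4, -4]
DIV       [-4, 1]
POP       [-4]
PUSH 2    [-4, 2]
SWAP      [2, -4]
PUSH -36  [2, -4, -36]
OVER      [2, -4, -36, -4]
MOD       [2, -4, 0]
STORE 1   [2, -4]
POP       [2]
PUSH 7    [2, 7]
NEG       [2, -7]
SUB       [9]
NEG       [-9]
PUSH 11   [-9, 11]
STORE 2   [-9]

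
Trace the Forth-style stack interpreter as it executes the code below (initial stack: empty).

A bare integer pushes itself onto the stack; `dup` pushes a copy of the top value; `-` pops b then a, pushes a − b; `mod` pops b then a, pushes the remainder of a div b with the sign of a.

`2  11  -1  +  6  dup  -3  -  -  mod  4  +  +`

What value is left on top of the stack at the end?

2    2
11   2 11
-1   2 11 -1
+    2 10
6    2 10 6
dup  2 10 6 6
-3   2 10 6 6 -3
-    2 10 6 9
-    2 10 -3
mod  2 1
4    2 1 4
+    2 5
+    7

7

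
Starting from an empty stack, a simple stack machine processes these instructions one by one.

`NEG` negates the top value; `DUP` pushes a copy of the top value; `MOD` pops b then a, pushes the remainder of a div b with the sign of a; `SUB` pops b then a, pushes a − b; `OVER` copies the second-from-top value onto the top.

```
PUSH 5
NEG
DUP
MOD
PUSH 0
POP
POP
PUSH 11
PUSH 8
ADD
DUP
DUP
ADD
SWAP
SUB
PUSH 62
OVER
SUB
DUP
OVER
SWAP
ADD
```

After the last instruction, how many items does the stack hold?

PUSH 5  -> [5]
NEG     -> [-5]
DUP     -> [-5, -5]
MOD     -> [0]
PUSH 0  -> [0, 0]
POP     -> [0]
POP     -> []
PUSH 11 -> [11]
PUSH 8  -> [11, 8]
ADD     -> [19]
DUP     -> [19, 19]
DUP     -> [19, 19, 19]
ADD     -> [19, 38]
SWAP    -> [38, 19]
SUB     -> [19]
PUSH 62 -> [19, 62]
OVER    -> [19, 62, 19]
SUB     -> [19, 43]
DUP     -> [19, 43, 43]
OVER    -> [19, 43, 43, 43]
SWAP    -> [19, 43, 43, 43]
ADD     -> [19, 43, 86]

3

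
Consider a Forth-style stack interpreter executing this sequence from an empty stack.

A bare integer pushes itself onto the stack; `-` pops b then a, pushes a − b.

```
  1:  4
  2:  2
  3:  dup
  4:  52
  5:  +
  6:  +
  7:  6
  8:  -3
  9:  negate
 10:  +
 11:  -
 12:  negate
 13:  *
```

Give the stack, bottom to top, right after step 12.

[4, -47]

4      -> [4]
2      -> [4, 2]
dup    -> [4, 2, 2]
52     -> [4, 2, 2, 52]
+      -> [4, 2, 54]
+      -> [4, 56]
6      -> [4, 56, 6]
-3     -> [4, 56, 6, -3]
negate -> [4, 56, 6, 3]
+      -> [4, 56, 9]
-      -> [4, 47]
negate -> [4, -47]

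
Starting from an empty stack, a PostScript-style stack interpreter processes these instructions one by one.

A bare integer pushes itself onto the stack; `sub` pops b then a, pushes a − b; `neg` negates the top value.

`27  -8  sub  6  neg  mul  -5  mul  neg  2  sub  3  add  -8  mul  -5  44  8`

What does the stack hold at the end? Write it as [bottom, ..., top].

27  -> [27]
-8  -> [27, -8]
sub -> [35]
6   -> [35, 6]
neg -> [35, -6]
mul -> [-210]
-5  -> [-210, -5]
mul -> [1050]
neg -> [-1050]
2   -> [-1050, 2]
sub -> [-1052]
3   -> [-1052, 3]
add -> [-1049]
-8  -> [-1049, -8]
mul -> [8392]
-5  -> [8392, -5]
44  -> [8392, -5, 44]
8   -> [8392, -5, 44, 8]

[8392, -5, 44, 8]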